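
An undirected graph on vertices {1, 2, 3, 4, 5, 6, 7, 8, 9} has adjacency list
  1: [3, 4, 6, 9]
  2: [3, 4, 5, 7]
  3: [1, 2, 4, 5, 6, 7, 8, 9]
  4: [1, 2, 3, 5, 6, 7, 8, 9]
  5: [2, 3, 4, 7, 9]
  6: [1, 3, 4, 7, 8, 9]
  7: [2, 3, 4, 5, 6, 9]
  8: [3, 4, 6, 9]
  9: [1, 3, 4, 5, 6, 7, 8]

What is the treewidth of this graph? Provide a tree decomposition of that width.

Every bag has size at most 5, so the width is 5 − 1 = 4 and tw(G) ≤ 4. On the other hand G contains the 5-clique {3, 4, 5, 7, 9}. A clique must lie in a single bag of any decomposition, so no decomposition can have width below 4. Hence tw(G) = 4 exactly.

Treewidth 4.
One optimal decomposition is:
Bags: B1 = {3, 4, 5, 7, 9}  B2 = {3, 4, 6, 7, 9}  B3 = {2, 3, 4, 5, 7}  B4 = {1, 3, 4, 6, 9}  B5 = {3, 4, 6, 8, 9}
Tree: B1–B2, B1–B3, B2–B4, B4–B5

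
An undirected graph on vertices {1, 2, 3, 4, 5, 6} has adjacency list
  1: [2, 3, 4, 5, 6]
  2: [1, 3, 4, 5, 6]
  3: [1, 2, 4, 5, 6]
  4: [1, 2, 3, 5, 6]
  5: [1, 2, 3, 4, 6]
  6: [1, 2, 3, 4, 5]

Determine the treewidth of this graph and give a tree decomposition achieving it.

A single bag containing all 6 vertices is trivially a valid decomposition of width 5. On the other hand G contains the 6-clique {1, 2, 3, 4, 5, 6}. A clique must lie in a single bag of any decomposition, so no decomposition can have width below 5. The upper and lower bounds meet at 5, so that is the treewidth.

Treewidth 5.
Bags: B1 = {1, 2, 3, 4, 5, 6}
Tree: (single bag)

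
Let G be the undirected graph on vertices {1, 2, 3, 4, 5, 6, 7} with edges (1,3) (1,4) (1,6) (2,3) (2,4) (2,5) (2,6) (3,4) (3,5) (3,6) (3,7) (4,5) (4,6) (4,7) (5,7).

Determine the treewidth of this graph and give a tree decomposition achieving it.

Every bag has size at most 4, so the width is 4 − 1 = 3 and tw(G) ≤ 3. Conversely, {1, 3, 4, 6} is a clique of size 4, and the vertices of any clique must share a bag in every tree decomposition; so some bag has ≥ 4 vertices and tw(G) ≥ 3. Hence tw(G) = 3 exactly.

Treewidth 3.
Bags: B1 = {2, 3, 4, 5}  B2 = {3, 4, 5, 7}  B3 = {2, 3, 4, 6}  B4 = {1, 3, 4, 6}
Tree: B1–B2, B1–B3, B3–B4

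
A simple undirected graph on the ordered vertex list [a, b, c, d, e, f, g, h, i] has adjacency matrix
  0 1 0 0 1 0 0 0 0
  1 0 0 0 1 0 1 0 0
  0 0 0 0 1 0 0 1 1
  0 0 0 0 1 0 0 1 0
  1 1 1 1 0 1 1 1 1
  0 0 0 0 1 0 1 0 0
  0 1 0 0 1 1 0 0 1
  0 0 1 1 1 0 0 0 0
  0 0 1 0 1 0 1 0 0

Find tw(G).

A width-2 tree decomposition is:
Bags: B1 = {c, e, i}  B2 = {c, e, h}  B3 = {e, g, i}  B4 = {b, e, g}  B5 = {d, e, h}  B6 = {a, b, e}  B7 = {e, f, g}
Tree: B1–B2, B1–B3, B3–B4, B2–B5, B4–B6, B3–B7
Each bag holds 3 vertices, so the decomposition has width 2, which upper-bounds the treewidth. For the lower bound, the 3 vertices {d, e, h} are pairwise adjacent, and any tree decomposition puts a clique entirely inside one bag — forcing width ≥ 2. Hence tw(G) = 2 exactly.

2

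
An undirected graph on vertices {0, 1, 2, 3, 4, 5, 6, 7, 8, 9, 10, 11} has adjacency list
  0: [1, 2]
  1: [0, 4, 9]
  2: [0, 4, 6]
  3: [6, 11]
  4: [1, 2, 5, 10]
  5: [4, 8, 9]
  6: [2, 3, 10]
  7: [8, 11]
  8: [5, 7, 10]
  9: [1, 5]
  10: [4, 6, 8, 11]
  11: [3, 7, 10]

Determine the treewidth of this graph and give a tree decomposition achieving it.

Treewidth 3.
One such decomposition:
Bags: B1 = {3, 6, 7, 11}  B2 = {6, 7, 10, 11}  B3 = {6, 7, 8, 10}  B4 = {2, 6, 8, 10}  B5 = {2, 4, 8, 10}  B6 = {2, 4, 5, 8}  B7 = {0, 2, 4, 5}  B8 = {0, 1, 4, 5}  B9 = {0, 1, 5, 9}
Tree: B1–B2, B2–B3, B3–B4, B4–B5, B5–B6, B6–B7, B7–B8, B8–B9

Every bag has size at most 4, so the width is 4 − 1 = 3 and tw(G) ≤ 3. For the lower bound: the 4 vertex sets {3,7,11}, {6}, {10}, {2,4,5,8} are disjoint, each induces a connected subgraph, and every pair is joined by at least one edge of G. Contracting each set to a single vertex therefore yields K_{4} as a minor, and since treewidth is minor-monotone, tw(G) ≥ tw(K_{4}) = 3. The upper and lower bounds meet at 3, so that is the treewidth.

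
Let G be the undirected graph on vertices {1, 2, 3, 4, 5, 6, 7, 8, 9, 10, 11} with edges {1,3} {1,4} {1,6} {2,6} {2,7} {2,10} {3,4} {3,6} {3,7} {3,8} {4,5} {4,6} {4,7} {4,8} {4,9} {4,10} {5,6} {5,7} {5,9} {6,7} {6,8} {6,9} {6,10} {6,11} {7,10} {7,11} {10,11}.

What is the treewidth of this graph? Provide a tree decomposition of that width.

Treewidth 3.
One such decomposition:
Bags: B1 = {4, 6, 7, 10}  B2 = {2, 6, 7, 10}  B3 = {6, 7, 10, 11}  B4 = {3, 4, 6, 7}  B5 = {4, 5, 6, 7}  B6 = {3, 4, 6, 8}  B7 = {1, 3, 4, 6}  B8 = {4, 5, 6, 9}
Tree: B1–B2, B1–B3, B1–B4, B4–B5, B4–B6, B6–B7, B5–B8

The largest bag has 4 vertices, giving width 3; this decomposition certifies tw(G) ≤ 3. On the other hand G contains the 4-clique {2, 6, 7, 10}. A clique must lie in a single bag of any decomposition, so no decomposition can have width below 3. Therefore the treewidth is 3.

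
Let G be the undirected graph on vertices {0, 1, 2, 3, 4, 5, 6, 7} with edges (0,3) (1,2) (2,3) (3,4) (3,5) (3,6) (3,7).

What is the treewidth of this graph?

1

A width-1 tree decomposition is:
Bags: B1 = {3, 7}  B2 = {0, 3}  B3 = {3, 4}  B4 = {3, 6}  B5 = {2, 3}  B6 = {1, 2}  B7 = {3, 5}
Tree: B1–B2, B1–B3, B1–B4, B3–B5, B5–B6, B4–B7
Each bag holds 2 vertices, so the decomposition has width 1, which upper-bounds the treewidth. Any graph with an edge has treewidth ≥ 1, and G has the edge 3–7. Hence tw(G) = 1 exactly.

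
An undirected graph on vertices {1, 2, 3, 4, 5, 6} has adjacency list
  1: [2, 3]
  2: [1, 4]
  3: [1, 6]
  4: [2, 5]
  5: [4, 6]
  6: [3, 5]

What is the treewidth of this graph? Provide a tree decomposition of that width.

Treewidth 2.
One such decomposition:
Bags: B1 = {1, 2, 4}  B2 = {1, 4, 5}  B3 = {1, 5, 6}  B4 = {1, 3, 6}
Tree: B1–B2, B2–B3, B3–B4

Every bag has size at most 3, so the width is 3 − 1 = 2 and tw(G) ≤ 2. For the lower bound, G contains the cycle 1–2–4–5–6–3–1, so G is not a forest; only forests have treewidth ≤ 1, hence tw(G) ≥ 2. The upper and lower bounds meet at 2, so that is the treewidth.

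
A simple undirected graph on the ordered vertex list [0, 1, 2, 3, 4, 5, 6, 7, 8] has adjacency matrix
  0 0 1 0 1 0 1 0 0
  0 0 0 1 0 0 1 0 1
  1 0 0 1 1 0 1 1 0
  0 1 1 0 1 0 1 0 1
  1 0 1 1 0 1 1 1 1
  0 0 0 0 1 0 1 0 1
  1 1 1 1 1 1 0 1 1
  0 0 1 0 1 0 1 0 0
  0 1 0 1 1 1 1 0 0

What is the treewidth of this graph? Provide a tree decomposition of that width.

Every bag has size at most 4, so the width is 4 − 1 = 3 and tw(G) ≤ 3. For the lower bound, the 4 vertices {1, 3, 6, 8} are pairwise adjacent, and any tree decomposition puts a clique entirely inside one bag — forcing width ≥ 3. Hence tw(G) = 3 exactly.

Treewidth 3.
One optimal decomposition is:
Bags: B1 = {0, 2, 4, 6}  B2 = {2, 3, 4, 6}  B3 = {3, 4, 6, 8}  B4 = {4, 5, 6, 8}  B5 = {2, 4, 6, 7}  B6 = {1, 3, 6, 8}
Tree: B1–B2, B2–B3, B3–B4, B1–B5, B3–B6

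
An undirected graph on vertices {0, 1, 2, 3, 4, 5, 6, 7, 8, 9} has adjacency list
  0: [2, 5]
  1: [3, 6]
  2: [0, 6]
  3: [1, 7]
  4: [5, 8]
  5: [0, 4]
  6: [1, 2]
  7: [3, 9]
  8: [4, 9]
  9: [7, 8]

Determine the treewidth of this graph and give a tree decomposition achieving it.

Treewidth 2.
Bags: B1 = {0, 2, 5}  B2 = {2, 4, 5}  B3 = {2, 4, 8}  B4 = {2, 8, 9}  B5 = {2, 7, 9}  B6 = {2, 3, 7}  B7 = {1, 2, 3}  B8 = {1, 2, 6}
Tree: B1–B2, B2–B3, B3–B4, B4–B5, B5–B6, B6–B7, B7–B8

Each bag holds 3 vertices, so the decomposition has width 2, which upper-bounds the treewidth. Since 2–0–5–4–8–9–7–3–1–6–2 is a cycle in G, G is not acyclic. Forests are exactly the graphs of treewidth ≤ 1, so tw(G) ≥ 2. The upper and lower bounds meet at 2, so that is the treewidth.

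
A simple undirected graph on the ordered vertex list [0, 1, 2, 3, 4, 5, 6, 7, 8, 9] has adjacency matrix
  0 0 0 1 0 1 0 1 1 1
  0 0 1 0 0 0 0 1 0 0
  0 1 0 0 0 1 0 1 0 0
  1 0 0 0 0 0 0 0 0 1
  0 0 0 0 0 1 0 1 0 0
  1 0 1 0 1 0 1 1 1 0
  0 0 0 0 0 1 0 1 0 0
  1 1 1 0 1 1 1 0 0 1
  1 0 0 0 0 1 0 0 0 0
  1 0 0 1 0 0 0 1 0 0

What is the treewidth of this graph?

2

A width-2 tree decomposition is:
Bags: B1 = {2, 5, 7}  B2 = {0, 5, 7}  B3 = {1, 2, 7}  B4 = {4, 5, 7}  B5 = {0, 7, 9}  B6 = {5, 6, 7}  B7 = {0, 3, 9}  B8 = {0, 5, 8}
Tree: B1–B2, B1–B3, B2–B4, B2–B5, B1–B6, B5–B7, B2–B8
The largest bag has 3 vertices, giving width 2; this decomposition certifies tw(G) ≤ 2. On the other hand G contains the 3-clique {0, 5, 8}. A clique must lie in a single bag of any decomposition, so no decomposition can have width below 2. The upper and lower bounds meet at 2, so that is the treewidth.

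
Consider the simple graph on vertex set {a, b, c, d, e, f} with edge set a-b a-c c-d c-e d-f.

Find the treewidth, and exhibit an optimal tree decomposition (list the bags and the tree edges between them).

Treewidth 1.
One such decomposition:
Bags: B1 = {d, f}  B2 = {c, d}  B3 = {c, e}  B4 = {a, c}  B5 = {a, b}
Tree: B1–B2, B2–B3, B2–B4, B4–B5

The largest bag has 2 vertices, giving width 1; this decomposition certifies tw(G) ≤ 1. G has an edge, so its treewidth is at least 1. Therefore the treewidth is 1.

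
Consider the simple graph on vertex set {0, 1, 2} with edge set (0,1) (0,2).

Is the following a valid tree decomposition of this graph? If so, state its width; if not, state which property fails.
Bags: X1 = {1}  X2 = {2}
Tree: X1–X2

A tree decomposition must satisfy three properties: every vertex lies in some bag; for every edge, both endpoints lie together in some bag; and for every vertex, the bags containing it form a connected subtree. Here vertex 0 appears in no bag, so the decomposition is invalid.

No — vertex 0 appears in no bag.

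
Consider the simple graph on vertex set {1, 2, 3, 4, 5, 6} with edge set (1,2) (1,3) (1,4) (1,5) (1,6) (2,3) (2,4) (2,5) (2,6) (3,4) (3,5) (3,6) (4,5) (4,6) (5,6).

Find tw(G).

A width-5 tree decomposition is:
Bags: B1 = {1, 2, 3, 4, 5, 6}
Tree: (single bag)
With just one bag of size 6, the width is 6 − 1 = 5, so tw(G) ≤ 5. Conversely, {1, 2, 3, 4, 5, 6} is a clique of size 6, and the vertices of any clique must share a bag in every tree decomposition; so some bag has ≥ 6 vertices and tw(G) ≥ 5. The upper and lower bounds meet at 5, so that is the treewidth.

5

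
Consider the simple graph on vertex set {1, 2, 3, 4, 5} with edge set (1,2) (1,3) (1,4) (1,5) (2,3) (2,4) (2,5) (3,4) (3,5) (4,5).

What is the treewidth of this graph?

4

A width-4 tree decomposition is:
Bags: B1 = {1, 2, 3, 4, 5}
Tree: (single bag)
A single bag containing all 5 vertices is trivially a valid decomposition of width 4. Conversely, {1, 2, 3, 4, 5} is a clique of size 5, and the vertices of any clique must share a bag in every tree decomposition; so some bag has ≥ 5 vertices and tw(G) ≥ 4. Combining the bounds, tw(G) = 4.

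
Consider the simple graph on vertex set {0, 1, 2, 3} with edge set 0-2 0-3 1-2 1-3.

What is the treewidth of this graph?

A width-2 tree decomposition is:
Bags: B1 = {1, 2, 3}  B2 = {0, 2, 3}
Tree: B1–B2
Every bag has size at most 3, so the width is 3 − 1 = 2 and tw(G) ≤ 2. The edges 3–1–2–0–3 form a cycle, so G is not a tree and its treewidth is at least 2. Hence tw(G) = 2 exactly.

2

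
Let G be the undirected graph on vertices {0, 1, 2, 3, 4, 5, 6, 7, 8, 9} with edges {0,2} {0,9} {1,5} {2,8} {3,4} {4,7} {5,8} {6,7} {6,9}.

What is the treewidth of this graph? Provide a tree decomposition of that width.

Treewidth 1.
One optimal decomposition is:
Bags: B1 = {3, 4}  B2 = {4, 7}  B3 = {6, 7}  B4 = {6, 9}  B5 = {0, 9}  B6 = {0, 2}  B7 = {2, 8}  B8 = {5, 8}  B9 = {1, 5}
Tree: B1–B2, B2–B3, B3–B4, B4–B5, B5–B6, B6–B7, B7–B8, B8–B9

Each bag holds 2 vertices, so the decomposition has width 1, which upper-bounds the treewidth. Any graph with an edge has treewidth ≥ 1, and G has the edge 3–4. Combining the bounds, tw(G) = 1.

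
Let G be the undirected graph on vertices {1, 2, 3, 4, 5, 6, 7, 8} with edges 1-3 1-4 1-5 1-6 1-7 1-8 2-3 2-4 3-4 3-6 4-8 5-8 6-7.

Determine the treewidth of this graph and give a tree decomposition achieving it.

Treewidth 2.
One optimal decomposition is:
Bags: B1 = {1, 3, 4}  B2 = {1, 4, 8}  B3 = {1, 3, 6}  B4 = {2, 3, 4}  B5 = {1, 5, 8}  B6 = {1, 6, 7}
Tree: B1–B2, B1–B3, B1–B4, B2–B5, B3–B6

The largest bag has 3 vertices, giving width 2; this decomposition certifies tw(G) ≤ 2. On the other hand G contains the 3-clique {1, 4, 8}. A clique must lie in a single bag of any decomposition, so no decomposition can have width below 2. Combining the bounds, tw(G) = 2.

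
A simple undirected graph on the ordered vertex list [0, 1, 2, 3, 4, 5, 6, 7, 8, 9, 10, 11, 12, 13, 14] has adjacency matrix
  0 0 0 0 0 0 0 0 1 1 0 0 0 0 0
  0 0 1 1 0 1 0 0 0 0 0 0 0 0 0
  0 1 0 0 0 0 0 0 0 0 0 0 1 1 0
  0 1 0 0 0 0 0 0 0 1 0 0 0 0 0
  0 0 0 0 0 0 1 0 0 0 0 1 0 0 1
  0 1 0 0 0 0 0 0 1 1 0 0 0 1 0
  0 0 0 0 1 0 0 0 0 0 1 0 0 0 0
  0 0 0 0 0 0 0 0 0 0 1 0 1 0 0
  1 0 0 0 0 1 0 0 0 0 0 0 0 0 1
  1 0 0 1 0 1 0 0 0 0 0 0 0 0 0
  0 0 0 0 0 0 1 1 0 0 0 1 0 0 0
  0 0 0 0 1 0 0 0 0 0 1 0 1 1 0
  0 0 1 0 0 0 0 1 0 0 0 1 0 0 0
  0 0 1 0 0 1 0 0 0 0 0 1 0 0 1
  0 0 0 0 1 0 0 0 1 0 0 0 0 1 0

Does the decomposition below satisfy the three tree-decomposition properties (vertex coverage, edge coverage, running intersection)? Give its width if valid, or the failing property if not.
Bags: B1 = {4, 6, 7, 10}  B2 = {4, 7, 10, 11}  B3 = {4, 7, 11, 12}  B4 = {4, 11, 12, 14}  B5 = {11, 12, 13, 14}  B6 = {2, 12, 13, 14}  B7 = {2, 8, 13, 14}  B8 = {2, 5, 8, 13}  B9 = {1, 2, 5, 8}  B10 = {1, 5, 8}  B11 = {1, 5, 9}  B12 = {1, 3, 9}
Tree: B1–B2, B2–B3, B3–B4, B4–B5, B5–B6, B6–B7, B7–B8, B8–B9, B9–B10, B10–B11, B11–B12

No — vertex 0 appears in no bag.

A tree decomposition must satisfy three properties: every vertex lies in some bag; for every edge, both endpoints lie together in some bag; and for every vertex, the bags containing it form a connected subtree. Here vertex 0 appears in no bag, so the decomposition is invalid.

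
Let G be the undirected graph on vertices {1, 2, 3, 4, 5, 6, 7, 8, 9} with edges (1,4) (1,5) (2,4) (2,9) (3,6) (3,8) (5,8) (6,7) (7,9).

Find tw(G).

A width-2 tree decomposition is:
Bags: B1 = {6, 7, 9}  B2 = {2, 6, 9}  B3 = {2, 4, 6}  B4 = {1, 4, 6}  B5 = {1, 5, 6}  B6 = {5, 6, 8}  B7 = {3, 6, 8}
Tree: B1–B2, B2–B3, B3–B4, B4–B5, B5–B6, B6–B7
Every bag has size at most 3, so the width is 3 − 1 = 2 and tw(G) ≤ 2. Since 6–7–9–2–4–1–5–8–3–6 is a cycle in G, G is not acyclic. Forests are exactly the graphs of treewidth ≤ 1, so tw(G) ≥ 2. Hence tw(G) = 2 exactly.

2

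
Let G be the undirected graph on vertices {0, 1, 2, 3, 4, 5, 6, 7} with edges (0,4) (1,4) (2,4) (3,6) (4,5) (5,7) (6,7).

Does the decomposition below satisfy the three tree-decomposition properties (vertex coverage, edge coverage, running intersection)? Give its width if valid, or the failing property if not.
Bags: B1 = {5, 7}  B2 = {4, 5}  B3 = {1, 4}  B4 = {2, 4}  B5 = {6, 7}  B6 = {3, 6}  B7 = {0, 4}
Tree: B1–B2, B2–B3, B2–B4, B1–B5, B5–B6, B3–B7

Vertex coverage: the bags together contain {0, 1, 2, 3, 4, 5, 6, 7}, the full vertex set. Edge coverage: each edge of G has both endpoints in at least one bag. Running intersection: for every vertex, the bags containing it form a connected subtree. All three properties hold, so this is a valid tree decomposition of width max|bag| − 1 = 1, and hence tw(G) ≤ 1.

Yes; width 1.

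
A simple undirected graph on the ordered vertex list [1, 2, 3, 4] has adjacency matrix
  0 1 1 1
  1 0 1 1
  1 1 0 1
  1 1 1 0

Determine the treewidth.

3

A width-3 tree decomposition is:
Bags: B1 = {1, 2, 3, 4}
Tree: (single bag)
With just one bag of size 4, the width is 4 − 1 = 3, so tw(G) ≤ 3. On the other hand G contains the 4-clique {1, 2, 3, 4}. A clique must lie in a single bag of any decomposition, so no decomposition can have width below 3. Therefore the treewidth is 3.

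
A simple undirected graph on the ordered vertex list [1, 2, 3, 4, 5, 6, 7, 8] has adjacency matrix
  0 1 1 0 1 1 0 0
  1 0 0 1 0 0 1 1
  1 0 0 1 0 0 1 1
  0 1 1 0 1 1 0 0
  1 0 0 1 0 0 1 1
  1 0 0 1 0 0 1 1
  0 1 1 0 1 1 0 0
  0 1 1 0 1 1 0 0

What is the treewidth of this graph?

A width-4 tree decomposition is:
Bags: B1 = {1, 2, 4, 7, 8}  B2 = {1, 4, 6, 7, 8}  B3 = {1, 3, 4, 7, 8}  B4 = {1, 4, 5, 7, 8}
Tree: B1–B2, B2–B3, B3–B4
Every bag has size at most 5, so the width is 5 − 1 = 4 and tw(G) ≤ 4. For the lower bound: the 5 vertex sets {2,4}, {6,7}, {3,8}, {1}, {5} are disjoint, each induces a connected subgraph, and every pair is joined by at least one edge of G. Contracting each set to a single vertex therefore yields K_{5} as a minor, and since treewidth is minor-monotone, tw(G) ≥ tw(K_{5}) = 4. Combining the bounds, tw(G) = 4.

4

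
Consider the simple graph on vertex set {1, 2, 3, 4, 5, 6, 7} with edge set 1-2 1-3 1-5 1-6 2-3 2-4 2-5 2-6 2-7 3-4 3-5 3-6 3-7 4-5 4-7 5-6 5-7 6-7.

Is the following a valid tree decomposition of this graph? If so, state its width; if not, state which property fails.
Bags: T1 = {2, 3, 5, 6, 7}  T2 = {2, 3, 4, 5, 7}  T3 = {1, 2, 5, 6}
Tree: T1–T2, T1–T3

A tree decomposition must satisfy three properties: every vertex lies in some bag; for every edge, both endpoints lie together in some bag; and for every vertex, the bags containing it form a connected subtree. Here edge (3,1) lies in no bag, so the decomposition is invalid.

No — edge (3,1) lies in no bag.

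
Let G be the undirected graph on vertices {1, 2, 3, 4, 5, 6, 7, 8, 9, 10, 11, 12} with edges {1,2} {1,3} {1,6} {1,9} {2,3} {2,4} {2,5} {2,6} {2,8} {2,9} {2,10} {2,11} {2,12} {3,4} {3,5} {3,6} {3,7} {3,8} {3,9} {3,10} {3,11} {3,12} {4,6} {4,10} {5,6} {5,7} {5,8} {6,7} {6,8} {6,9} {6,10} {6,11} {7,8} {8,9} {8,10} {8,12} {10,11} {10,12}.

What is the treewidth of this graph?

4

A width-4 tree decomposition is:
Bags: B1 = {2, 3, 6, 8, 9}  B2 = {2, 3, 5, 6, 8}  B3 = {2, 3, 6, 8, 10}  B4 = {3, 5, 6, 7, 8}  B5 = {1, 2, 3, 6, 9}  B6 = {2, 3, 4, 6, 10}  B7 = {2, 3, 8, 10, 12}  B8 = {2, 3, 6, 10, 11}
Tree: B1–B2, B2–B3, B2–B4, B1–B5, B3–B6, B3–B7, B6–B8
The largest bag has 5 vertices, giving width 4; this decomposition certifies tw(G) ≤ 4. For the lower bound, the 5 vertices {2, 3, 8, 10, 12} are pairwise adjacent, and any tree decomposition puts a clique entirely inside one bag — forcing width ≥ 4. Combining the bounds, tw(G) = 4.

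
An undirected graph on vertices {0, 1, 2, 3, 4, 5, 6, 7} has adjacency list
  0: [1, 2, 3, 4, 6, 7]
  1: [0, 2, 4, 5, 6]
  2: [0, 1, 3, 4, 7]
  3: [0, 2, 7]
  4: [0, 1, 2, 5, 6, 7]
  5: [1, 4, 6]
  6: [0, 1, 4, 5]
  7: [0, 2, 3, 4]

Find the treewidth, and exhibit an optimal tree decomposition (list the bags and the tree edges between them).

Treewidth 3.
One optimal decomposition is:
Bags: B1 = {0, 1, 4, 6}  B2 = {0, 1, 2, 4}  B3 = {0, 2, 4, 7}  B4 = {0, 2, 3, 7}  B5 = {1, 4, 5, 6}
Tree: B1–B2, B2–B3, B3–B4, B1–B5

Each bag holds 4 vertices, so the decomposition has width 3, which upper-bounds the treewidth. Conversely, {0, 2, 3, 7} is a clique of size 4, and the vertices of any clique must share a bag in every tree decomposition; so some bag has ≥ 4 vertices and tw(G) ≥ 3. Combining the bounds, tw(G) = 3.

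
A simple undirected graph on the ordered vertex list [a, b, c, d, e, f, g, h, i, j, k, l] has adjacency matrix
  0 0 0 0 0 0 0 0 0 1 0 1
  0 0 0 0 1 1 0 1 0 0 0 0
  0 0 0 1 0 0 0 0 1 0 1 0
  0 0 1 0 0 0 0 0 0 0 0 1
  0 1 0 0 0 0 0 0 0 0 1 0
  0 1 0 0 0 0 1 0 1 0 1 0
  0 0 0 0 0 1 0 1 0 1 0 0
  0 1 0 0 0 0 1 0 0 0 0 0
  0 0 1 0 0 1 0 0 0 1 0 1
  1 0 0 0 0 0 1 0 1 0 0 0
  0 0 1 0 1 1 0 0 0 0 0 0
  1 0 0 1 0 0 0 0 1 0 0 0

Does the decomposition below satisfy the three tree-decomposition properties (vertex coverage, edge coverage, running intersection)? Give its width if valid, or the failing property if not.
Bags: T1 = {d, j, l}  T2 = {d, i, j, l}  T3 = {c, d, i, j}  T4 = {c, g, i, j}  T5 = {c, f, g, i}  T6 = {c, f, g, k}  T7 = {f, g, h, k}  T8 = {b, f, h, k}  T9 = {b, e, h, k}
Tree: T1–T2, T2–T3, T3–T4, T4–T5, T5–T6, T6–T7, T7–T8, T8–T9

A tree decomposition must satisfy three properties: every vertex lies in some bag; for every edge, both endpoints lie together in some bag; and for every vertex, the bags containing it form a connected subtree. Here vertex a appears in no bag, so the decomposition is invalid.

No — vertex a appears in no bag.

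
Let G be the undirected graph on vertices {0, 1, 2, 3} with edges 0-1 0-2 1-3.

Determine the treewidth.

1

A width-1 tree decomposition is:
Bags: B1 = {1, 3}  B2 = {0, 1}  B3 = {0, 2}
Tree: B1–B2, B2–B3
The largest bag has 2 vertices, giving width 1; this decomposition certifies tw(G) ≤ 1. Any graph with an edge has treewidth ≥ 1, and G has the edge 1–3. Hence tw(G) = 1 exactly.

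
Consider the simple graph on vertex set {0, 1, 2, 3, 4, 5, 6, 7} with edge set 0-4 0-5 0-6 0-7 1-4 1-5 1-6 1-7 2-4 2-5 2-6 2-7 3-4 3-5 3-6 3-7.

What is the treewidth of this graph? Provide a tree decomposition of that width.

Every bag has size at most 5, so the width is 5 − 1 = 4 and tw(G) ≤ 4. For the lower bound: the 5 vertex sets {0,7}, {3,6}, {1,5}, {4}, {2} are disjoint, each induces a connected subgraph, and every pair is joined by at least one edge of G. Contracting each set to a single vertex therefore yields K_{5} as a minor, and since treewidth is minor-monotone, tw(G) ≥ tw(K_{5}) = 4. The upper and lower bounds meet at 4, so that is the treewidth.

Treewidth 4.
One optimal decomposition is:
Bags: B1 = {0, 4, 5, 6, 7}  B2 = {3, 4, 5, 6, 7}  B3 = {1, 4, 5, 6, 7}  B4 = {2, 4, 5, 6, 7}
Tree: B1–B2, B2–B3, B3–B4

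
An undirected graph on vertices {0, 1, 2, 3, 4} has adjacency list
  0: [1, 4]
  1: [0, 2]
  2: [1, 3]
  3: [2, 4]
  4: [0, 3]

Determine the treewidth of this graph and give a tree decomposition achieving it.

Treewidth 2.
One such decomposition:
Bags: B1 = {2, 3, 4}  B2 = {0, 2, 4}  B3 = {0, 1, 2}
Tree: B1–B2, B2–B3

Every bag has size at most 3, so the width is 3 − 1 = 2 and tw(G) ≤ 2. The edges 2–3–4–0–1–2 form a cycle, so G is not a tree and its treewidth is at least 2. Combining the bounds, tw(G) = 2.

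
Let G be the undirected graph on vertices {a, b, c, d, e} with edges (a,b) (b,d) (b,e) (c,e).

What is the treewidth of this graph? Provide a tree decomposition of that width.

Treewidth 1.
One optimal decomposition is:
Bags: B1 = {b, e}  B2 = {a, b}  B3 = {c, e}  B4 = {b, d}
Tree: B1–B2, B1–B3, B1–B4

Every bag has size at most 2, so the width is 2 − 1 = 1 and tw(G) ≤ 1. Any graph with an edge has treewidth ≥ 1, and G has the edge b–e. Therefore the treewidth is 1.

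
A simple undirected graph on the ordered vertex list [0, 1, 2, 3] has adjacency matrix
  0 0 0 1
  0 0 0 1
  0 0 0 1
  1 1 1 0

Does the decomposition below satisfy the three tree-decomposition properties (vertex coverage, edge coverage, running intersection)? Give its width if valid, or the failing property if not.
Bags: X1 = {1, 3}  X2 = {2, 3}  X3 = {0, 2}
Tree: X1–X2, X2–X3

A tree decomposition must satisfy three properties: every vertex lies in some bag; for every edge, both endpoints lie together in some bag; and for every vertex, the bags containing it form a connected subtree. Here edge (3,0) lies in no bag, so the decomposition is invalid.

No — edge (3,0) lies in no bag.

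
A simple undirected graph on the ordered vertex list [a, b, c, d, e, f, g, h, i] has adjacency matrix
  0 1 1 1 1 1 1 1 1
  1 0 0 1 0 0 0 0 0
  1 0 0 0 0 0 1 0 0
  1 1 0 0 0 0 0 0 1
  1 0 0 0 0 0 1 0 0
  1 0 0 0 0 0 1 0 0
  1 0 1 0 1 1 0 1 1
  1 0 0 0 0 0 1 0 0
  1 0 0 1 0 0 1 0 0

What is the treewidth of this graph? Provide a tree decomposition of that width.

Treewidth 2.
One such decomposition:
Bags: B1 = {a, c, g}  B2 = {a, f, g}  B3 = {a, g, i}  B4 = {a, g, h}  B5 = {a, d, i}  B6 = {a, e, g}  B7 = {a, b, d}
Tree: B1–B2, B2–B3, B1–B4, B3–B5, B4–B6, B5–B7

Each bag holds 3 vertices, so the decomposition has width 2, which upper-bounds the treewidth. Conversely, {a, b, d} is a clique of size 3, and the vertices of any clique must share a bag in every tree decomposition; so some bag has ≥ 3 vertices and tw(G) ≥ 2. Combining the bounds, tw(G) = 2.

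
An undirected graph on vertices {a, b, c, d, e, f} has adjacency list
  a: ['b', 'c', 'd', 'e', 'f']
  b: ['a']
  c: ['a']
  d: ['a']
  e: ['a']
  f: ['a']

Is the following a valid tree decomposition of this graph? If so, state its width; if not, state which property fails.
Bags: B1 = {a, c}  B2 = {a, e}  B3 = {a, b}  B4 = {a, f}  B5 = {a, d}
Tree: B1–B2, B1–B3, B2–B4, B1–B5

Yes; width 1.

Vertex coverage: the bags together contain {a, b, c, d, e, f}, the full vertex set. Edge coverage: each edge of G has both endpoints in at least one bag. Running intersection: for every vertex, the bags containing it form a connected subtree. All three properties hold, so this is a valid tree decomposition of width max|bag| − 1 = 1, and hence tw(G) ≤ 1.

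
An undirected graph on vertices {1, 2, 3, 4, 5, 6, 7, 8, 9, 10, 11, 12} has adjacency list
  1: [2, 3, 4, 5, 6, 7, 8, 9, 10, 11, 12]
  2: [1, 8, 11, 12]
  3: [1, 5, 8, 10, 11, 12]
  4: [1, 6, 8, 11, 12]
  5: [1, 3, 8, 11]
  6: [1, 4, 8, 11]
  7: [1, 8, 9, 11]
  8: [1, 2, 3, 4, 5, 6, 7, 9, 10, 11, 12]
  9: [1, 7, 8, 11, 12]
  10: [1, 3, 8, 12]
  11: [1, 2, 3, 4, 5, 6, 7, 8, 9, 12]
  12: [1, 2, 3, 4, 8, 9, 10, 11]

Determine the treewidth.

4

A width-4 tree decomposition is:
Bags: B1 = {1, 8, 9, 11, 12}  B2 = {1, 3, 8, 11, 12}  B3 = {1, 3, 8, 10, 12}  B4 = {1, 2, 8, 11, 12}  B5 = {1, 4, 8, 11, 12}  B6 = {1, 3, 5, 8, 11}  B7 = {1, 7, 8, 9, 11}  B8 = {1, 4, 6, 8, 11}
Tree: B1–B2, B2–B3, B2–B4, B2–B5, B2–B6, B1–B7, B5–B8
Every bag has size at most 5, so the width is 5 − 1 = 4 and tw(G) ≤ 4. For the lower bound, the 5 vertices {1, 3, 8, 10, 12} are pairwise adjacent, and any tree decomposition puts a clique entirely inside one bag — forcing width ≥ 4. Combining the bounds, tw(G) = 4.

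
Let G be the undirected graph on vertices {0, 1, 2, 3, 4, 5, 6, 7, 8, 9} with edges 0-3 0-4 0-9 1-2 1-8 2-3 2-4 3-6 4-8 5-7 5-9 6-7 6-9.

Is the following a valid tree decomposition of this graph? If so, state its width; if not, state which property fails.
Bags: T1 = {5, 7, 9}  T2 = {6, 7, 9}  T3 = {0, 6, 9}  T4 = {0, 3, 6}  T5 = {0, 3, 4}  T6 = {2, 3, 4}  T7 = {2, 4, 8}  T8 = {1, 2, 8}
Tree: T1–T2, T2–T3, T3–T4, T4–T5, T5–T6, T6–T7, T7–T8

Every vertex of G appears in some bag (union = {0, 1, 2, 3, 4, 5, 6, 7, 8, 9}); every edge is covered by a bag; and for each vertex v the set of bags containing v is connected in the bag tree. The decomposition is therefore valid. The largest bag has 3 vertices, so the width is 2.

Yes; width 2.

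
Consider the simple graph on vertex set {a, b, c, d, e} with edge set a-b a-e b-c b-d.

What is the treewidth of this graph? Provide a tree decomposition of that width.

Each bag holds 2 vertices, so the decomposition has width 1, which upper-bounds the treewidth. G has an edge, so its treewidth is at least 1. Hence tw(G) = 1 exactly.

Treewidth 1.
One such decomposition:
Bags: B1 = {b, d}  B2 = {a, b}  B3 = {b, c}  B4 = {a, e}
Tree: B1–B2, B2–B3, B2–B4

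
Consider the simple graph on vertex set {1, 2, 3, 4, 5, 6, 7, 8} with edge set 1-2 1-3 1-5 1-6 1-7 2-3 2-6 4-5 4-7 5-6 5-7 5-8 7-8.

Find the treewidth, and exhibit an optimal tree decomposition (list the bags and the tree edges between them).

Every bag has size at most 3, so the width is 3 − 1 = 2 and tw(G) ≤ 2. For the lower bound, the 3 vertices {5, 7, 8} are pairwise adjacent, and any tree decomposition puts a clique entirely inside one bag — forcing width ≥ 2. Therefore the treewidth is 2.

Treewidth 2.
One such decomposition:
Bags: B1 = {1, 2, 6}  B2 = {1, 5, 6}  B3 = {1, 5, 7}  B4 = {4, 5, 7}  B5 = {5, 7, 8}  B6 = {1, 2, 3}
Tree: B1–B2, B2–B3, B3–B4, B4–B5, B1–B6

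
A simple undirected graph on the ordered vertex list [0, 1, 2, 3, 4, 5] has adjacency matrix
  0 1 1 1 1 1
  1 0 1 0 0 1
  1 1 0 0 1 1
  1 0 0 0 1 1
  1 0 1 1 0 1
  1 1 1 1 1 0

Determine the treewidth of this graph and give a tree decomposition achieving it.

Each bag holds 4 vertices, so the decomposition has width 3, which upper-bounds the treewidth. For the lower bound, the 4 vertices {0, 1, 2, 5} are pairwise adjacent, and any tree decomposition puts a clique entirely inside one bag — forcing width ≥ 3. Hence tw(G) = 3 exactly.

Treewidth 3.
One optimal decomposition is:
Bags: B1 = {0, 3, 4, 5}  B2 = {0, 2, 4, 5}  B3 = {0, 1, 2, 5}
Tree: B1–B2, B2–B3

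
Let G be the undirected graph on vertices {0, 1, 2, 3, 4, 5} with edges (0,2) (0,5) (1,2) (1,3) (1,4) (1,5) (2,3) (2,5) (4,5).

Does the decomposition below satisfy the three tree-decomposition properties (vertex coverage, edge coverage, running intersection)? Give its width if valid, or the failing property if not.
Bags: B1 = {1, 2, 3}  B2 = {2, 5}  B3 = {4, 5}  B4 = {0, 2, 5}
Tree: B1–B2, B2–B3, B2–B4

A tree decomposition must satisfy three properties: every vertex lies in some bag; for every edge, both endpoints lie together in some bag; and for every vertex, the bags containing it form a connected subtree. Here edge (1,5) lies in no bag, so the decomposition is invalid.

No — edge (1,5) lies in no bag.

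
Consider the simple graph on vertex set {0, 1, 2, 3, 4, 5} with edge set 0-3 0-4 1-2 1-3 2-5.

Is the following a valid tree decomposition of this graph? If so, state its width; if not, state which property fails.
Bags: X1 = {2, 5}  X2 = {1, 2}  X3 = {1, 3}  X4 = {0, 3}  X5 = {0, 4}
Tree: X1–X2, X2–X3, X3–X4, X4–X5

Vertex coverage: the bags together contain {0, 1, 2, 3, 4, 5}, the full vertex set. Edge coverage: each edge of G has both endpoints in at least one bag. Running intersection: for every vertex, the bags containing it form a connected subtree. All three properties hold, so this is a valid tree decomposition of width max|bag| − 1 = 1, and hence tw(G) ≤ 1.

Yes; width 1.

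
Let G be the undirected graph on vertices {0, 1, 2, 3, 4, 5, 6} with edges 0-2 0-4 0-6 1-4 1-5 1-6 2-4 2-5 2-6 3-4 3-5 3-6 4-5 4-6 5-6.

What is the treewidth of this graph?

3

A width-3 tree decomposition is:
Bags: B1 = {2, 4, 5, 6}  B2 = {3, 4, 5, 6}  B3 = {0, 2, 4, 6}  B4 = {1, 4, 5, 6}
Tree: B1–B2, B1–B3, B2–B4
Each bag holds 4 vertices, so the decomposition has width 3, which upper-bounds the treewidth. On the other hand G contains the 4-clique {0, 2, 4, 6}. A clique must lie in a single bag of any decomposition, so no decomposition can have width below 3. Therefore the treewidth is 3.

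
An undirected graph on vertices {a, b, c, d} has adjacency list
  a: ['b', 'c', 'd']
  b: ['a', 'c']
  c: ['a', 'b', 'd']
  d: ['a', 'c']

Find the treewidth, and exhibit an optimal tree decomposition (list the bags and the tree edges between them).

Every bag has size at most 3, so the width is 3 − 1 = 2 and tw(G) ≤ 2. On the other hand G contains the 3-clique {a, c, d}. A clique must lie in a single bag of any decomposition, so no decomposition can have width below 2. Hence tw(G) = 2 exactly.

Treewidth 2.
Bags: B1 = {a, b, c}  B2 = {a, c, d}
Tree: B1–B2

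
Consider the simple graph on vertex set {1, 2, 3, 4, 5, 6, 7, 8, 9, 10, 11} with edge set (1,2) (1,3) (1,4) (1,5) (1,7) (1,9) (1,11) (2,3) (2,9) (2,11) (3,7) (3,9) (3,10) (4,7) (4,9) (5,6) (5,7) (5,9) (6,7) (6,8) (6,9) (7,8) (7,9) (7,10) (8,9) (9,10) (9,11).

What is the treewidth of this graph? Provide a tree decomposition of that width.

Treewidth 3.
One such decomposition:
Bags: B1 = {1, 4, 7, 9}  B2 = {1, 3, 7, 9}  B3 = {1, 2, 3, 9}  B4 = {1, 5, 7, 9}  B5 = {1, 2, 9, 11}  B6 = {5, 6, 7, 9}  B7 = {3, 7, 9, 10}  B8 = {6, 7, 8, 9}
Tree: B1–B2, B2–B3, B1–B4, B3–B5, B4–B6, B2–B7, B6–B8

The largest bag has 4 vertices, giving width 3; this decomposition certifies tw(G) ≤ 3. Conversely, {1, 2, 3, 9} is a clique of size 4, and the vertices of any clique must share a bag in every tree decomposition; so some bag has ≥ 4 vertices and tw(G) ≥ 3. Therefore the treewidth is 3.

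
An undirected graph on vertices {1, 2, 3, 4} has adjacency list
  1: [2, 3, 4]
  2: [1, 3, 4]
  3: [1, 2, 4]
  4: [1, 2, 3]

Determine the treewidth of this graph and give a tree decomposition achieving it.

With just one bag of size 4, the width is 4 − 1 = 3, so tw(G) ≤ 3. On the other hand G contains the 4-clique {1, 2, 3, 4}. A clique must lie in a single bag of any decomposition, so no decomposition can have width below 3. Combining the bounds, tw(G) = 3.

Treewidth 3.
One optimal decomposition is:
Bags: B1 = {1, 2, 3, 4}
Tree: (single bag)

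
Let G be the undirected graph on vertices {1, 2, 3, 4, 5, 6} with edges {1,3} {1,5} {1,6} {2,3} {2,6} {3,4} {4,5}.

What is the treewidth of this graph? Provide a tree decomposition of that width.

Treewidth 2.
One optimal decomposition is:
Bags: B1 = {1, 2, 6}  B2 = {1, 2, 3}  B3 = {1, 3, 5}  B4 = {3, 4, 5}
Tree: B1–B2, B2–B3, B3–B4

The largest bag has 3 vertices, giving width 2; this decomposition certifies tw(G) ≤ 2. Since 6–2–3–1–6 is a cycle in G, G is not acyclic. Forests are exactly the graphs of treewidth ≤ 1, so tw(G) ≥ 2. Hence tw(G) = 2 exactly.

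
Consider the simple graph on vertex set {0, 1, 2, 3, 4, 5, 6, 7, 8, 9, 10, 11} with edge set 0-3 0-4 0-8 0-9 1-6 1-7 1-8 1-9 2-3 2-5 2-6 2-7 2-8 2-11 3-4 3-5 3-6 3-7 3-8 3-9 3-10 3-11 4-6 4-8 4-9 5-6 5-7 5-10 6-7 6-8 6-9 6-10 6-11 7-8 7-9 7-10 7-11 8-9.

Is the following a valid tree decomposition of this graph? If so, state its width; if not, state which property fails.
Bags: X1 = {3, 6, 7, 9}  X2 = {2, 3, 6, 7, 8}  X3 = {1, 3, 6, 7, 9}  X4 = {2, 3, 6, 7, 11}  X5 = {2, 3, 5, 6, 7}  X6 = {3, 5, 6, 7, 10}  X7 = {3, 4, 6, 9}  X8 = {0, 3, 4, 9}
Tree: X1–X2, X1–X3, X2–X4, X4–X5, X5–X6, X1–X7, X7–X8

No — edge (8,9) lies in no bag.

A tree decomposition must satisfy three properties: every vertex lies in some bag; for every edge, both endpoints lie together in some bag; and for every vertex, the bags containing it form a connected subtree. Here edge (8,9) lies in no bag, so the decomposition is invalid.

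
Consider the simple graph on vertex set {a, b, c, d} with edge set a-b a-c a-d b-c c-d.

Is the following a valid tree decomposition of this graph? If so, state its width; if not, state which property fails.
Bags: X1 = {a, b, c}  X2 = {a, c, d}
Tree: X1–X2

Yes; width 2.

Vertex coverage: the bags together contain {a, b, c, d}, the full vertex set. Edge coverage: each edge of G has both endpoints in at least one bag. Running intersection: for every vertex, the bags containing it form a connected subtree. All three properties hold, so this is a valid tree decomposition of width max|bag| − 1 = 2, and hence tw(G) ≤ 2.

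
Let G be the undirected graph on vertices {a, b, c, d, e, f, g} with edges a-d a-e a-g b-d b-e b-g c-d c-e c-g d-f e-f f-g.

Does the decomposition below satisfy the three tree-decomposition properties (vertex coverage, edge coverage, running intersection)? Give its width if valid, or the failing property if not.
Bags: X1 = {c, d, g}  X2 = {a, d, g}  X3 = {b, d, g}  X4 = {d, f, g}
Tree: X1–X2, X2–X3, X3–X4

A tree decomposition must satisfy three properties: every vertex lies in some bag; for every edge, both endpoints lie together in some bag; and for every vertex, the bags containing it form a connected subtree. Here vertex e appears in no bag, so the decomposition is invalid.

No — vertex e appears in no bag.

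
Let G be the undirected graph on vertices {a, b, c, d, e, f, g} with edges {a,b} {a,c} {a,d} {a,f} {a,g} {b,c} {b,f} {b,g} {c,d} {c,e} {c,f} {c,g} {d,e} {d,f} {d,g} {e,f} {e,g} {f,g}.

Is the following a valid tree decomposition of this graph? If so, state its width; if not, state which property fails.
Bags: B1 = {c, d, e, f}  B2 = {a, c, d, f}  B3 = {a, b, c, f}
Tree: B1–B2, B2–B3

No — vertex g appears in no bag.

A tree decomposition must satisfy three properties: every vertex lies in some bag; for every edge, both endpoints lie together in some bag; and for every vertex, the bags containing it form a connected subtree. Here vertex g appears in no bag, so the decomposition is invalid.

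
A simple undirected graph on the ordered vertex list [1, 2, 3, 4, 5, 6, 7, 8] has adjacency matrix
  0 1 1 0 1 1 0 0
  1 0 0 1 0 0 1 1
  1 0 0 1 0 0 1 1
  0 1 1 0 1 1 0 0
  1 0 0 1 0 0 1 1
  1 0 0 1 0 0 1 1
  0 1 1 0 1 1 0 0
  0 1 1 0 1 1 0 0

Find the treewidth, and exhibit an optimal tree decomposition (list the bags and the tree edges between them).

Treewidth 4.
Bags: B1 = {2, 3, 5, 6, 8}  B2 = {2, 3, 5, 6, 7}  B3 = {1, 2, 3, 5, 6}  B4 = {2, 3, 4, 5, 6}
Tree: B1–B2, B2–B3, B3–B4

Each bag holds 5 vertices, so the decomposition has width 4, which upper-bounds the treewidth. For the lower bound: the 5 vertex sets {6,8}, {5,7}, {1,2}, {3}, {4} are disjoint, each induces a connected subgraph, and every pair is joined by at least one edge of G. Contracting each set to a single vertex therefore yields K_{5} as a minor, and since treewidth is minor-monotone, tw(G) ≥ tw(K_{5}) = 4. Hence tw(G) = 4 exactly.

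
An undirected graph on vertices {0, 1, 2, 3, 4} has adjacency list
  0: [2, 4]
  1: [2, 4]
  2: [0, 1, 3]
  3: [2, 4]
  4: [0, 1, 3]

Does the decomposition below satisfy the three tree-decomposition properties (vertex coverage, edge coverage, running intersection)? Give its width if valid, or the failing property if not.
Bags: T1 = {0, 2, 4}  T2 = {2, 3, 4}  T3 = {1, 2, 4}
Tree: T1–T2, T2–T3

Yes; width 2.

Every vertex of G appears in some bag (union = {0, 1, 2, 3, 4}); every edge is covered by a bag; and for each vertex v the set of bags containing v is connected in the bag tree. The decomposition is therefore valid. The largest bag has 3 vertices, so the width is 2.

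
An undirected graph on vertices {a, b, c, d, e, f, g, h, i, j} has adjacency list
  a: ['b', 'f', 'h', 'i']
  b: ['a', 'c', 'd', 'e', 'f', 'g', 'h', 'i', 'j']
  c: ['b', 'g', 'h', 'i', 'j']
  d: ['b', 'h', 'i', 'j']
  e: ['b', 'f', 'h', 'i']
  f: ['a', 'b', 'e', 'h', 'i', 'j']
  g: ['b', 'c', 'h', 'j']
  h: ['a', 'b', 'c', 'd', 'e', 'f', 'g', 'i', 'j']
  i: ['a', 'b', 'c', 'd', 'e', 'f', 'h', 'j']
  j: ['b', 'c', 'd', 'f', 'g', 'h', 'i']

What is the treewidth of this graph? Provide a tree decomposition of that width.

Each bag holds 5 vertices, so the decomposition has width 4, which upper-bounds the treewidth. Conversely, {b, c, g, h, j} is a clique of size 5, and the vertices of any clique must share a bag in every tree decomposition; so some bag has ≥ 5 vertices and tw(G) ≥ 4. Hence tw(G) = 4 exactly.

Treewidth 4.
Bags: B1 = {a, b, f, h, i}  B2 = {b, f, h, i, j}  B3 = {b, c, h, i, j}  B4 = {b, d, h, i, j}  B5 = {b, e, f, h, i}  B6 = {b, c, g, h, j}
Tree: B1–B2, B2–B3, B2–B4, B2–B5, B3–B6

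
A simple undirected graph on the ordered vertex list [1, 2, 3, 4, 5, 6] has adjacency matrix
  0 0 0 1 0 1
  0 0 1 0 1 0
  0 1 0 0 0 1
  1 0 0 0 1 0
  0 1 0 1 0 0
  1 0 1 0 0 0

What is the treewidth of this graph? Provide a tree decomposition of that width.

Treewidth 2.
One such decomposition:
Bags: B1 = {1, 4, 6}  B2 = {3, 4, 6}  B3 = {2, 3, 4}  B4 = {2, 4, 5}
Tree: B1–B2, B2–B3, B3–B4

Each bag holds 3 vertices, so the decomposition has width 2, which upper-bounds the treewidth. The edges 4–1–6–3–2–5–4 form a cycle, so G is not a tree and its treewidth is at least 2. Hence tw(G) = 2 exactly.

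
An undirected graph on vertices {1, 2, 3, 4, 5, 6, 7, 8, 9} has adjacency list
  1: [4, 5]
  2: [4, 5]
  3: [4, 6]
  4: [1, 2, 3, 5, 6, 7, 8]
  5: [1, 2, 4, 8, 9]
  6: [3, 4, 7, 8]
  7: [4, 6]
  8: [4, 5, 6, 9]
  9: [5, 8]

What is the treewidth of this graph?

2

A width-2 tree decomposition is:
Bags: B1 = {4, 5, 8}  B2 = {2, 4, 5}  B3 = {1, 4, 5}  B4 = {4, 6, 8}  B5 = {4, 6, 7}  B6 = {3, 4, 6}  B7 = {5, 8, 9}
Tree: B1–B2, B2–B3, B1–B4, B4–B5, B4–B6, B1–B7
The largest bag has 3 vertices, giving width 2; this decomposition certifies tw(G) ≤ 2. For the lower bound, the 3 vertices {5, 8, 9} are pairwise adjacent, and any tree decomposition puts a clique entirely inside one bag — forcing width ≥ 2. The upper and lower bounds meet at 2, so that is the treewidth.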